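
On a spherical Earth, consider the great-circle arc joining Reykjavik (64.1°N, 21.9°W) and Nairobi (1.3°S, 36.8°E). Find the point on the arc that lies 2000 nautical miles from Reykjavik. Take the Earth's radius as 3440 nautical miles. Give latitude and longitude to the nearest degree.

≈ (39°N, 16°E)

Write both endpoints as unit vectors p₁, p₂ with components (cos φ cos λ, cos φ sin λ, sin φ).
The central angle between the endpoints is δ = arccos(p₁·p₂) ≈ 1.363 rad (78.1°). The total great-circle distance is δ·R ≈ 1.363 × 3440 ≈ 4688 nmi, so the target fraction is f = 2000/4688 ≈ 0.427.
Interpolate at f ≈ 0.427 with slerp weights a = sin((1−f)δ)/sin δ ≈ 0.720, b = sin(fδ)/sin δ ≈ 0.561.
p = a·p₁ + b·p₂ ≈ (0.741, 0.219, 0.635); φ = arcsin(p_z) ≈ 39.40°, λ = atan2(p_y, p_x) ≈ 16.45°.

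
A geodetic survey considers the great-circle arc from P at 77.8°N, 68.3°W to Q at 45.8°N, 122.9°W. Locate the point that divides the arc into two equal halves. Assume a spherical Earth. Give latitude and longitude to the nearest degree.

Convert each endpoint to a unit vector on the sphere (x = cos φ cos λ, y = cos φ sin λ, z = sin φ).
The central angle between the endpoints is δ = arccos(p₁·p₂) ≈ 0.666 rad (38.2°).
Interpolate at f = 1/2 with slerp weights a = sin((1−f)δ)/sin δ ≈ 0.529, b = sin(fδ)/sin δ ≈ 0.529.
p = a·p₁ + b·p₂ ≈ (-0.159, -0.414, 0.896); φ = arcsin(p_z) ≈ 63.70°, λ = atan2(p_y, p_x) ≈ -111.03°.

≈ 64°N, 111°W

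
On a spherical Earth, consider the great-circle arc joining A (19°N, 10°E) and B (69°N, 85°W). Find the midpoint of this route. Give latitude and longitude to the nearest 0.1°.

Write both endpoints as unit vectors p₁, p₂ with components (cos φ cos λ, cos φ sin λ, sin φ).
The central angle between the endpoints is δ = arccos(p₁·p₂) ≈ 1.293 rad (74.1°).
Interpolate at f = 1/2 with slerp weights a = sin((1−f)δ)/sin δ ≈ 0.626, b = sin(fδ)/sin δ ≈ 0.626.
p = a·p₁ + b·p₂ ≈ (0.603, -0.121, 0.789); φ = arcsin(p_z) ≈ 52.06°, λ = atan2(p_y, p_x) ≈ -11.33°.

≈ (52.1°N, 11.3°W)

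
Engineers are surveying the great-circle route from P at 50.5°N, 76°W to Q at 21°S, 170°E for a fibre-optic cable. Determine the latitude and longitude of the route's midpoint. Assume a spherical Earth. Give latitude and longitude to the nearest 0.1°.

Convert each endpoint to a unit vector on the sphere (x = cos φ cos λ, y = cos φ sin λ, z = sin φ).
The central angle between the endpoints is δ = arccos(p₁·p₂) ≈ 2.115 rad (121.2°).
Interpolate at f = 1/2 with slerp weights a = sin((1−f)δ)/sin δ ≈ 1.019, b = sin(fδ)/sin δ ≈ 1.019.
p = a·p₁ + b·p₂ ≈ (-0.780, -0.464, 0.421); φ = arcsin(p_z) ≈ 24.89°, λ = atan2(p_y, p_x) ≈ -149.27°.

≈ 24.9°N, 149.3°W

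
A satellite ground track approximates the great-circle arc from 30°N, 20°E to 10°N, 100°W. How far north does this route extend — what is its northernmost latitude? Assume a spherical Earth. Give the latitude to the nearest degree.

The great circle lies in the plane with unit normal n̂ = (p₁ × p₂)/|p₁ × p₂|.
Here n̂_z ≈ -0.785; the vertex latitude is φ_max = arccos|n̂_z| ≈ 38.3°.

≈ 38°N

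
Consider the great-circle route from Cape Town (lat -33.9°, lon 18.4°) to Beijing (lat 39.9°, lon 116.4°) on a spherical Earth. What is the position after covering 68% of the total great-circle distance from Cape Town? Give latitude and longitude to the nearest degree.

Convert each endpoint to a unit vector on the sphere (x = cos φ cos λ, y = cos φ sin λ, z = sin φ).
The central angle between the endpoints is δ = arccos(p₁·p₂) ≈ 2.034 rad (116.5°).
Interpolate at f = 0.68 with slerp weights a = sin((1−f)δ)/sin δ ≈ 0.677, b = sin(fδ)/sin δ ≈ 1.098.
p = a·p₁ + b·p₂ ≈ (0.159, 0.932, 0.327); φ = arcsin(p_z) ≈ 19.06°, λ = atan2(p_y, p_x) ≈ 80.34°.

≈ lat 19°, lon 80°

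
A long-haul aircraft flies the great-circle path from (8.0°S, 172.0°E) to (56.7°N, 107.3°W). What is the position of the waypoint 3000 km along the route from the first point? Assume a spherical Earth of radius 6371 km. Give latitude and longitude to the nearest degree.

≈ (15°N, 173°W)

Write both endpoints as unit vectors p₁, p₂ with components (cos φ cos λ, cos φ sin λ, sin φ).
The central angle between the endpoints is δ = arccos(p₁·p₂) ≈ 1.599 rad (91.6°). The total great-circle distance is δ·R ≈ 1.599 × 6371 ≈ 10189 km, so the target fraction is f = 3000/10189 ≈ 0.294.
Interpolate at f ≈ 0.294 with slerp weights a = sin((1−f)δ)/sin δ ≈ 0.904, b = sin(fδ)/sin δ ≈ 0.454.
p = a·p₁ + b·p₂ ≈ (-0.961, -0.113, 0.254); φ = arcsin(p_z) ≈ 14.69°, λ = atan2(p_y, p_x) ≈ -173.27°.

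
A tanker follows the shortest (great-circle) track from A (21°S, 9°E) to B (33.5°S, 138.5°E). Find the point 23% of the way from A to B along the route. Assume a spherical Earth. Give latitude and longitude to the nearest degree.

The haversine formula gives a central angle δ ≈ 1.873 rad (107.3°) between the endpoints.
Interpolate at f = 0.23 with slerp weights a = sin((1−f)δ)/sin δ ≈ 1.039, b = sin(fδ)/sin δ ≈ 0.437.
p = a·p₁ + b·p₂ ≈ (0.685, 0.393, -0.614); φ = arcsin(p_z) ≈ -37.85°, λ = atan2(p_y, p_x) ≈ 29.88°.

≈ (38°S, 30°E)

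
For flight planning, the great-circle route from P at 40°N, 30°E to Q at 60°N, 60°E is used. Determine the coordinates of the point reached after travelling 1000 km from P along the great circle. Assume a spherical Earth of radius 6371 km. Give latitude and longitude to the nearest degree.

≈ 47°N, 37°E

Write both endpoints as unit vectors p₁, p₂ with components (cos φ cos λ, cos φ sin λ, sin φ).
The central angle between the endpoints is δ = arccos(p₁·p₂) ≈ 0.477 rad (27.3°). The total great-circle distance is δ·R ≈ 0.477 × 6371 ≈ 3039 km, so the target fraction is f = 1000/3039 ≈ 0.329.
Interpolate at f ≈ 0.329 with slerp weights a = sin((1−f)δ)/sin δ ≈ 0.685, b = sin(fδ)/sin δ ≈ 0.340.
p = a·p₁ + b·p₂ ≈ (0.540, 0.410, 0.735); φ = arcsin(p_z) ≈ 47.33°, λ = atan2(p_y, p_x) ≈ 37.22°.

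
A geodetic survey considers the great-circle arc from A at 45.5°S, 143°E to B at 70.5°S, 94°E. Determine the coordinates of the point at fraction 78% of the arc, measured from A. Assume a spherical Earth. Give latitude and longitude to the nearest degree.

≈ 67°S, 112°E

The haversine formula gives a central angle δ ≈ 0.599 rad (34.3°) between the endpoints.
Interpolate at f = 0.78 with slerp weights a = sin((1−f)δ)/sin δ ≈ 0.233, b = sin(fδ)/sin δ ≈ 0.799.
p = a·p₁ + b·p₂ ≈ (-0.149, 0.364, -0.919); φ = arcsin(p_z) ≈ -66.82°, λ = atan2(p_y, p_x) ≈ 112.25°.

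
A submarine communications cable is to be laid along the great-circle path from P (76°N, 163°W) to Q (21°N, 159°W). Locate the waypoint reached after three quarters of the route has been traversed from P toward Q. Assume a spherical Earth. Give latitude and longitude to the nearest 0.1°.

Convert each endpoint to a unit vector on the sphere (x = cos φ cos λ, y = cos φ sin λ, z = sin φ).
The central angle between the endpoints is δ = arccos(p₁·p₂) ≈ 0.961 rad (55.0°).
Interpolate at f = 3/4 with slerp weights a = sin((1−f)δ)/sin δ ≈ 0.290, b = sin(fδ)/sin δ ≈ 0.805.
p = a·p₁ + b·p₂ ≈ (-0.769, -0.290, 0.570); φ = arcsin(p_z) ≈ 34.76°, λ = atan2(p_y, p_x) ≈ -159.34°.

≈ (34.8°N, 159.3°W)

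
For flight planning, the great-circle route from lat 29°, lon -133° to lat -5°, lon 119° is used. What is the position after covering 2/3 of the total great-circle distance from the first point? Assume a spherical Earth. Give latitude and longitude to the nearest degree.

≈ lat 12°, lon 151°

Write both endpoints as unit vectors p₁, p₂ with components (cos φ cos λ, cos φ sin λ, sin φ).
The central angle between the endpoints is δ = arccos(p₁·p₂) ≈ 1.888 rad (108.1°).
Interpolate at f = 2/3 with slerp weights a = sin((1−f)δ)/sin δ ≈ 0.619, b = sin(fδ)/sin δ ≈ 1.001.
p = a·p₁ + b·p₂ ≈ (-0.853, 0.476, 0.213); φ = arcsin(p_z) ≈ 12.30°, λ = atan2(p_y, p_x) ≈ 150.82°.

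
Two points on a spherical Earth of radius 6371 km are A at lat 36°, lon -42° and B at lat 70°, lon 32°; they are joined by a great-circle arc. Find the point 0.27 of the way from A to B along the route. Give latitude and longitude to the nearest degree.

≈ lat 48°, lon -33°

Write both endpoints as unit vectors p₁, p₂ with components (cos φ cos λ, cos φ sin λ, sin φ).
The central angle between the endpoints is δ = arccos(p₁·p₂) ≈ 0.891 rad (51.1°).
Interpolate at f = 0.27 with slerp weights a = sin((1−f)δ)/sin δ ≈ 0.779, b = sin(fδ)/sin δ ≈ 0.306.
p = a·p₁ + b·p₂ ≈ (0.557, -0.366, 0.746); φ = arcsin(p_z) ≈ 48.21°, λ = atan2(p_y, p_x) ≈ -33.31°.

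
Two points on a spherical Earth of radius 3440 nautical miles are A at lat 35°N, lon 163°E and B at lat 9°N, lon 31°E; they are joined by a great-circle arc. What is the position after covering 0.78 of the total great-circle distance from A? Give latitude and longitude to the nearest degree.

Convert each endpoint to a unit vector on the sphere (x = cos φ cos λ, y = cos φ sin λ, z = sin φ).
The central angle between the endpoints is δ = arccos(p₁·p₂) ≈ 2.039 rad (116.8°).
Interpolate at f = 0.78 with slerp weights a = sin((1−f)δ)/sin δ ≈ 0.486, b = sin(fδ)/sin δ ≈ 1.121.
p = a·p₁ + b·p₂ ≈ (0.568, 0.686, 0.454); φ = arcsin(p_z) ≈ 27.01°, λ = atan2(p_y, p_x) ≈ 50.40°.

≈ lat 27°N, lon 50°E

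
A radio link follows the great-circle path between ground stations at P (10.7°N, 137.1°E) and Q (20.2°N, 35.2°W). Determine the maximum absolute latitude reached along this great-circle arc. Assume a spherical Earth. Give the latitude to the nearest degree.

≈ 76°N

The great circle lies in the plane with unit normal n̂ = (p₁ × p₂)/|p₁ × p₂|.
Here n̂_z ≈ -0.234; the vertex latitude is φ_max = arccos|n̂_z| ≈ 76.4°.
Check via Clairaut: cos φ_max = |cos φ₁| · sin C = cos(10.7°)·sin(13.8°) ≈ 0.234, again giving ≈ 76.4°.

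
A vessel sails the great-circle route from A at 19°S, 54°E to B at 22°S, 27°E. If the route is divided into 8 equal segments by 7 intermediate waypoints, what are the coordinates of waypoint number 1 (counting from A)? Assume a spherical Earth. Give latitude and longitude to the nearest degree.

Write both endpoints as unit vectors p₁, p₂ with components (cos φ cos λ, cos φ sin λ, sin φ).
The central angle between the endpoints is δ = arccos(p₁·p₂) ≈ 0.444 rad (25.4°).
Interpolate at f = 1/8 with slerp weights a = sin((1−f)δ)/sin δ ≈ 0.882, b = sin(fδ)/sin δ ≈ 0.129.
p = a·p₁ + b·p₂ ≈ (0.597, 0.729, -0.335); φ = arcsin(p_z) ≈ -19.60°, λ = atan2(p_y, p_x) ≈ 50.69°.

≈ 20°S, 51°E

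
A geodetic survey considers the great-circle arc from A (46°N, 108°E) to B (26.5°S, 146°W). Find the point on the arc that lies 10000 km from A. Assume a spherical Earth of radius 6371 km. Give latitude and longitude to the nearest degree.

The haversine formula gives a central angle δ ≈ 2.086 rad (119.5°) between the endpoints. The total great-circle distance is δ·R ≈ 2.086 × 6371 ≈ 13287 km, so the target fraction is f = 10000/13287 ≈ 0.753.
Interpolate at f ≈ 0.753 with slerp weights a = sin((1−f)δ)/sin δ ≈ 0.567, b = sin(fδ)/sin δ ≈ 1.149.
p = a·p₁ + b·p₂ ≈ (-0.974, -0.200, -0.105); φ = arcsin(p_z) ≈ -6.02°, λ = atan2(p_y, p_x) ≈ -168.37°.

≈ (6°S, 168°W)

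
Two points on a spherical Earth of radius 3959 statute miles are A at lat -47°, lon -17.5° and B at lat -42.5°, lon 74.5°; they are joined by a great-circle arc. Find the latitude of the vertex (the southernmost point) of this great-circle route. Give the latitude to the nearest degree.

The great circle lies in the plane with unit normal n̂ = (p₁ × p₂)/|p₁ × p₂|.
Here n̂_z ≈ +0.572; the vertex latitude is φ_max = arccos|n̂_z| ≈ 55.1°.
Check via Clairaut: cos φ_max = |cos φ₁| · sin C = cos(47.0°)·sin(123.1°) ≈ 0.572, again giving ≈ 55.1°.

≈ -55°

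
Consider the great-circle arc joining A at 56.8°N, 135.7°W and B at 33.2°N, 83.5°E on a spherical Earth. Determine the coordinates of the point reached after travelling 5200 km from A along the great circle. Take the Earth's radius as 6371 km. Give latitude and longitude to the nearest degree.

≈ 66°N, 114°E

Convert each endpoint to a unit vector on the sphere (x = cos φ cos λ, y = cos φ sin λ, z = sin φ).
The central angle between the endpoints is δ = arccos(p₁·p₂) ≈ 1.467 rad (84.1°). The total great-circle distance is δ·R ≈ 1.467 × 6371 ≈ 9349 km, so the target fraction is f = 5200/9349 ≈ 0.556.
Interpolate at f ≈ 0.556 with slerp weights a = sin((1−f)δ)/sin δ ≈ 0.609, b = sin(fδ)/sin δ ≈ 0.732.
p = a·p₁ + b·p₂ ≈ (-0.169, 0.376, 0.911); φ = arcsin(p_z) ≈ 65.65°, λ = atan2(p_y, p_x) ≈ 114.27°.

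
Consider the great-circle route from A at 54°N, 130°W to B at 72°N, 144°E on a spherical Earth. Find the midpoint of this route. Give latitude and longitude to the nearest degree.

≈ 69°N, 157°W

Write both endpoints as unit vectors p₁, p₂ with components (cos φ cos λ, cos φ sin λ, sin φ).
The central angle between the endpoints is δ = arccos(p₁·p₂) ≈ 0.673 rad (38.5°).
Interpolate at f = 1/2 with slerp weights a = sin((1−f)δ)/sin δ ≈ 0.530, b = sin(fδ)/sin δ ≈ 0.530.
p = a·p₁ + b·p₂ ≈ (-0.333, -0.142, 0.932); φ = arcsin(p_z) ≈ 68.79°, λ = atan2(p_y, p_x) ≈ -156.83°.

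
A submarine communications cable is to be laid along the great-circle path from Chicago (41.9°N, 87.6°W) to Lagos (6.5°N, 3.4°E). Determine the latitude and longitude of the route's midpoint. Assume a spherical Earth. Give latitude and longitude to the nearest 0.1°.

Convert each endpoint to a unit vector on the sphere (x = cos φ cos λ, y = cos φ sin λ, z = sin φ).
The central angle between the endpoints is δ = arccos(p₁·p₂) ≈ 1.508 rad (86.4°).
Interpolate at f = 1/2 with slerp weights a = sin((1−f)δ)/sin δ ≈ 0.686, b = sin(fδ)/sin δ ≈ 0.686.
p = a·p₁ + b·p₂ ≈ (0.702, -0.470, 0.536); φ = arcsin(p_z) ≈ 32.39°, λ = atan2(p_y, p_x) ≈ -33.80°.

≈ 32.4°N, 33.8°W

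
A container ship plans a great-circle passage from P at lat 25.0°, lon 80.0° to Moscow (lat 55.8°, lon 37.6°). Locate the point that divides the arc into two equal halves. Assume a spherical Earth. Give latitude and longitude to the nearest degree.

Write both endpoints as unit vectors p₁, p₂ with components (cos φ cos λ, cos φ sin λ, sin φ).
The central angle between the endpoints is δ = arccos(p₁·p₂) ≈ 0.759 rad (43.5°).
Interpolate at f = 1/2 with slerp weights a = sin((1−f)δ)/sin δ ≈ 0.538, b = sin(fδ)/sin δ ≈ 0.538.
p = a·p₁ + b·p₂ ≈ (0.324, 0.665, 0.673); φ = arcsin(p_z) ≈ 42.27°, λ = atan2(p_y, p_x) ≈ 64.00°.

≈ lat 42°, lon 64°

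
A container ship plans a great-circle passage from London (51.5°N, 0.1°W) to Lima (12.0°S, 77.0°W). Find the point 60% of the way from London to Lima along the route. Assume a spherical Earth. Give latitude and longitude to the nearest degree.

≈ 17°N, 55°W

Convert each endpoint to a unit vector on the sphere (x = cos φ cos λ, y = cos φ sin λ, z = sin φ).
The central angle between the endpoints is δ = arccos(p₁·p₂) ≈ 1.596 rad (91.4°).
Interpolate at f = 0.60 with slerp weights a = sin((1−f)δ)/sin δ ≈ 0.596, b = sin(fδ)/sin δ ≈ 0.818.
p = a·p₁ + b·p₂ ≈ (0.551, -0.780, 0.296); φ = arcsin(p_z) ≈ 17.24°, λ = atan2(p_y, p_x) ≈ -54.77°.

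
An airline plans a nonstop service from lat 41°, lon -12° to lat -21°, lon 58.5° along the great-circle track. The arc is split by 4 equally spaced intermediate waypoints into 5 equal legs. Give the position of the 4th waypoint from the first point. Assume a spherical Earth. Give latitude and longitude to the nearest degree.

From cos δ = sin φ₁ sin φ₂ + cos φ₁ cos φ₂ cos Δλ, the central angle is δ ≈ 1.571 rad (90.0°).
Interpolate at f = 4/5 with slerp weights a = sin((1−f)δ)/sin δ ≈ 0.309, b = sin(fδ)/sin δ ≈ 0.951.
p = a·p₁ + b·p₂ ≈ (0.692, 0.709, -0.138); φ = arcsin(p_z) ≈ -7.94°, λ = atan2(p_y, p_x) ≈ 45.68°.

≈ lat -8°, lon 46°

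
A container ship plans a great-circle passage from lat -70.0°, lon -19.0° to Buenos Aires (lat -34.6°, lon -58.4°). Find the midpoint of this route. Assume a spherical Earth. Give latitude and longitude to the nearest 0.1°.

From cos δ = sin φ₁ sin φ₂ + cos φ₁ cos φ₂ cos Δλ, the central angle is δ ≈ 0.721 rad (41.3°).
Interpolate at f = 1/2 with slerp weights a = sin((1−f)δ)/sin δ ≈ 0.534, b = sin(fδ)/sin δ ≈ 0.534.
p = a·p₁ + b·p₂ ≈ (0.403, -0.434, -0.806); φ = arcsin(p_z) ≈ -53.66°, λ = atan2(p_y, p_x) ≈ -47.11°.

≈ lat -53.7°, lon -47.1°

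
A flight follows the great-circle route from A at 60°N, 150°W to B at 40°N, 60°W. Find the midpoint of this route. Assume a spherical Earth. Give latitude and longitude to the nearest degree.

≈ 59°N, 93°W

Convert each endpoint to a unit vector on the sphere (x = cos φ cos λ, y = cos φ sin λ, z = sin φ).
The central angle between the endpoints is δ = arccos(p₁·p₂) ≈ 0.980 rad (56.2°).
Interpolate at f = 1/2 with slerp weights a = sin((1−f)δ)/sin δ ≈ 0.567, b = sin(fδ)/sin δ ≈ 0.567.
p = a·p₁ + b·p₂ ≈ (-0.028, -0.518, 0.855); φ = arcsin(p_z) ≈ 58.77°, λ = atan2(p_y, p_x) ≈ -93.13°.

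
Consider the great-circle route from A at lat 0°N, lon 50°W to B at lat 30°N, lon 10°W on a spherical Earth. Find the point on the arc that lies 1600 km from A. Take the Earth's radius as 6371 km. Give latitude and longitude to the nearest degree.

≈ lat 10°N, lon 39°W

Write both endpoints as unit vectors p₁, p₂ with components (cos φ cos λ, cos φ sin λ, sin φ).
The central angle between the endpoints is δ = arccos(p₁·p₂) ≈ 0.845 rad (48.4°). The total great-circle distance is δ·R ≈ 0.845 × 6371 ≈ 5386 km, so the target fraction is f = 1600/5386 ≈ 0.297.
Interpolate at f ≈ 0.297 with slerp weights a = sin((1−f)δ)/sin δ ≈ 0.748, b = sin(fδ)/sin δ ≈ 0.332.
p = a·p₁ + b·p₂ ≈ (0.764, -0.623, 0.166); φ = arcsin(p_z) ≈ 9.56°, λ = atan2(p_y, p_x) ≈ -39.19°.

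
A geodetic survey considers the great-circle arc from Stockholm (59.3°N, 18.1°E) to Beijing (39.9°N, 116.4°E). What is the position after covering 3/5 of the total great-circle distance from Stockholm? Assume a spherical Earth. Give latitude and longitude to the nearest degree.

Convert each endpoint to a unit vector on the sphere (x = cos φ cos λ, y = cos φ sin λ, z = sin φ).
The central angle between the endpoints is δ = arccos(p₁·p₂) ≈ 1.053 rad (60.3°).
Interpolate at f = 3/5 with slerp weights a = sin((1−f)δ)/sin δ ≈ 0.471, b = sin(fδ)/sin δ ≈ 0.680.
p = a·p₁ + b·p₂ ≈ (-0.004, 0.542, 0.841); φ = arcsin(p_z) ≈ 57.20°, λ = atan2(p_y, p_x) ≈ 90.37°.

≈ 57°N, 90°E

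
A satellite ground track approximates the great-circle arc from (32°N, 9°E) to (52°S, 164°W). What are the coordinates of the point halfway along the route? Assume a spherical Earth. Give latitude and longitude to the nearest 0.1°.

Convert each endpoint to a unit vector on the sphere (x = cos φ cos λ, y = cos φ sin λ, z = sin φ).
The central angle between the endpoints is δ = arccos(p₁·p₂) ≈ 2.781 rad (159.4°).
Interpolate at f = 1/2 with slerp weights a = sin((1−f)δ)/sin δ ≈ 2.791, b = sin(fδ)/sin δ ≈ 2.791.
p = a·p₁ + b·p₂ ≈ (0.686, -0.103, -0.720); φ = arcsin(p_z) ≈ -46.08°, λ = atan2(p_y, p_x) ≈ -8.57°.

≈ (46.1°S, 8.6°W)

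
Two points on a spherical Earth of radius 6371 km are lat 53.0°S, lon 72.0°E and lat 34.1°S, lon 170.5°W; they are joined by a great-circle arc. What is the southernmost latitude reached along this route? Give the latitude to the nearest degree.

≈ 63°S

The great circle lies in the plane with unit normal n̂ = (p₁ × p₂)/|p₁ × p₂|.
Here n̂_z ≈ +0.453; the vertex latitude is φ_max = arccos|n̂_z| ≈ 63.1°.
Check via Clairaut: cos φ_max = |cos φ₁| · sin C = cos(53.0°)·sin(131.2°) ≈ 0.453, again giving ≈ 63.1°.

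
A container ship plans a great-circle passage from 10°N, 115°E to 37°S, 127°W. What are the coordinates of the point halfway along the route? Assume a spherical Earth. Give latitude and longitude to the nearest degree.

≈ 25°S, 164°E

Convert each endpoint to a unit vector on the sphere (x = cos φ cos λ, y = cos φ sin λ, z = sin φ).
The central angle between the endpoints is δ = arccos(p₁·p₂) ≈ 2.064 rad (118.3°).
Interpolate at f = 1/2 with slerp weights a = sin((1−f)δ)/sin δ ≈ 0.975, b = sin(fδ)/sin δ ≈ 0.975.
p = a·p₁ + b·p₂ ≈ (-0.874, 0.248, -0.417); φ = arcsin(p_z) ≈ -24.67°, λ = atan2(p_y, p_x) ≈ 164.14°.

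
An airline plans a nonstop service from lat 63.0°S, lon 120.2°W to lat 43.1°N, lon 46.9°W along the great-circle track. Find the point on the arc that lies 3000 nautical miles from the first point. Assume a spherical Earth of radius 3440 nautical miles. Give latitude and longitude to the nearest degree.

≈ lat 22°S, lon 78°W

Convert each endpoint to a unit vector on the sphere (x = cos φ cos λ, y = cos φ sin λ, z = sin φ).
The central angle between the endpoints is δ = arccos(p₁·p₂) ≈ 2.110 rad (120.9°). The total great-circle distance is δ·R ≈ 2.110 × 3440 ≈ 7259 nmi, so the target fraction is f = 3000/7259 ≈ 0.413.
Interpolate at f ≈ 0.413 with slerp weights a = sin((1−f)δ)/sin δ ≈ 1.101, b = sin(fδ)/sin δ ≈ 0.892.
p = a·p₁ + b·p₂ ≈ (0.194, -0.908, -0.372); φ = arcsin(p_z) ≈ -21.82°, λ = atan2(p_y, p_x) ≈ -77.96°.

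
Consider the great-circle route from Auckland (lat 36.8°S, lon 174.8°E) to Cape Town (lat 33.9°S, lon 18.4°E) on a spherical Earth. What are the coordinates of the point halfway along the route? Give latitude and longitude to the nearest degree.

≈ lat 74°S, lon 92°E

Write both endpoints as unit vectors p₁, p₂ with components (cos φ cos λ, cos φ sin λ, sin φ).
The central angle between the endpoints is δ = arccos(p₁·p₂) ≈ 1.849 rad (106.0°).
Interpolate at f = 1/2 with slerp weights a = sin((1−f)δ)/sin δ ≈ 0.830, b = sin(fδ)/sin δ ≈ 0.830.
p = a·p₁ + b·p₂ ≈ (-0.008, 0.278, -0.961); φ = arcsin(p_z) ≈ -73.86°, λ = atan2(p_y, p_x) ≈ 91.69°.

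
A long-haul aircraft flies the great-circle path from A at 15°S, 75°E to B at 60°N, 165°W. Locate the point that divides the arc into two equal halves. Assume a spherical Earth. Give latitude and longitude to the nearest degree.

The haversine formula gives a central angle δ ≈ 2.055 rad (117.8°) between the endpoints.
Interpolate at f = 1/2 with slerp weights a = sin((1−f)δ)/sin δ ≈ 0.967, b = sin(fδ)/sin δ ≈ 0.967.
p = a·p₁ + b·p₂ ≈ (-0.225, 0.777, 0.587); φ = arcsin(p_z) ≈ 35.97°, λ = atan2(p_y, p_x) ≈ 106.17°.

≈ 36°N, 106°E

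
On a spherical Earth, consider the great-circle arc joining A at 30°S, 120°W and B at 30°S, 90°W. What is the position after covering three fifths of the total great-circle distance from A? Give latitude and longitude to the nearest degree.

Write both endpoints as unit vectors p₁, p₂ with components (cos φ cos λ, cos φ sin λ, sin φ).
The central angle between the endpoints is δ = arccos(p₁·p₂) ≈ 0.452 rad (25.9°).
Interpolate at f = 3/5 with slerp weights a = sin((1−f)δ)/sin δ ≈ 0.412, b = sin(fδ)/sin δ ≈ 0.613.
p = a·p₁ + b·p₂ ≈ (-0.178, -0.840, -0.513); φ = arcsin(p_z) ≈ -30.83°, λ = atan2(p_y, p_x) ≈ -101.98°.

≈ 31°S, 102°W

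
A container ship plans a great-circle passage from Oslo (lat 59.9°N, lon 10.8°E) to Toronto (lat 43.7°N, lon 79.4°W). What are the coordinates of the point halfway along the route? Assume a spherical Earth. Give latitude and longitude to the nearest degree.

The haversine formula gives a central angle δ ≈ 0.932 rad (53.4°) between the endpoints.
Interpolate at f = 1/2 with slerp weights a = sin((1−f)δ)/sin δ ≈ 0.560, b = sin(fδ)/sin δ ≈ 0.560.
p = a·p₁ + b·p₂ ≈ (0.350, -0.345, 0.871); φ = arcsin(p_z) ≈ 60.55°, λ = atan2(p_y, p_x) ≈ -44.59°.

≈ lat 61°N, lon 45°W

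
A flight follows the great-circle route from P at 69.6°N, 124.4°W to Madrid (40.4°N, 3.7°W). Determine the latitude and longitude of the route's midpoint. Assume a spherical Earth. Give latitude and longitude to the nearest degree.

Convert each endpoint to a unit vector on the sphere (x = cos φ cos λ, y = cos φ sin λ, z = sin φ).
The central angle between the endpoints is δ = arccos(p₁·p₂) ≈ 1.079 rad (61.8°).
Interpolate at f = 1/2 with slerp weights a = sin((1−f)δ)/sin δ ≈ 0.583, b = sin(fδ)/sin δ ≈ 0.583.
p = a·p₁ + b·p₂ ≈ (0.328, -0.196, 0.924); φ = arcsin(p_z) ≈ 67.52°, λ = atan2(p_y, p_x) ≈ -30.88°.

≈ 68°N, 31°W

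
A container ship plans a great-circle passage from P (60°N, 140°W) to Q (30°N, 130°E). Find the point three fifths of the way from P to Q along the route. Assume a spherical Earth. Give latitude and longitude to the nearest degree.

≈ (50°N, 152°E)

The haversine formula gives a central angle δ ≈ 1.123 rad (64.3°) between the endpoints.
Interpolate at f = 3/5 with slerp weights a = sin((1−f)δ)/sin δ ≈ 0.482, b = sin(fδ)/sin δ ≈ 0.692.
p = a·p₁ + b·p₂ ≈ (-0.570, 0.304, 0.763); φ = arcsin(p_z) ≈ 49.76°, λ = atan2(p_y, p_x) ≈ 151.89°.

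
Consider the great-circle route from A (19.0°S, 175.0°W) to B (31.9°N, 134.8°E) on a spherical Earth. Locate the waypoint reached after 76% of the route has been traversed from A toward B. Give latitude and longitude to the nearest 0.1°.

≈ (20.5°N, 148.6°E)

Convert each endpoint to a unit vector on the sphere (x = cos φ cos λ, y = cos φ sin λ, z = sin φ).
The central angle between the endpoints is δ = arccos(p₁·p₂) ≈ 1.222 rad (70.0°).
Interpolate at f = 0.76 with slerp weights a = sin((1−f)δ)/sin δ ≈ 0.308, b = sin(fδ)/sin δ ≈ 0.852.
p = a·p₁ + b·p₂ ≈ (-0.800, 0.488, 0.350); φ = arcsin(p_z) ≈ 20.50°, λ = atan2(p_y, p_x) ≈ 148.60°.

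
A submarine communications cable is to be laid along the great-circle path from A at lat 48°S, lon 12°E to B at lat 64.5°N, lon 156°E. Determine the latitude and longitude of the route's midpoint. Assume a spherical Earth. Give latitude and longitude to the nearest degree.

Convert each endpoint to a unit vector on the sphere (x = cos φ cos λ, y = cos φ sin λ, z = sin φ).
The central angle between the endpoints is δ = arccos(p₁·p₂) ≈ 2.699 rad (154.7°).
Interpolate at f = 1/2 with slerp weights a = sin((1−f)δ)/sin δ ≈ 2.280, b = sin(fδ)/sin δ ≈ 2.280.
p = a·p₁ + b·p₂ ≈ (0.596, 0.716, 0.363); φ = arcsin(p_z) ≈ 21.32°, λ = atan2(p_y, p_x) ≈ 50.26°.

≈ lat 21°N, lon 50°E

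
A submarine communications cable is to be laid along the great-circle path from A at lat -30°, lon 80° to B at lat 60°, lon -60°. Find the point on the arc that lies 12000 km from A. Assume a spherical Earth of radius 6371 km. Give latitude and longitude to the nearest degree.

≈ lat 60°, lon 7°

The haversine formula gives a central angle δ ≈ 2.441 rad (139.9°) between the endpoints. The total great-circle distance is δ·R ≈ 2.441 × 6371 ≈ 15554 km, so the target fraction is f = 12000/15554 ≈ 0.771.
Interpolate at f ≈ 0.771 with slerp weights a = sin((1−f)δ)/sin δ ≈ 0.822, b = sin(fδ)/sin δ ≈ 1.477.
p = a·p₁ + b·p₂ ≈ (0.493, 0.061, 0.868); φ = arcsin(p_z) ≈ 60.23°, λ = atan2(p_y, p_x) ≈ 7.09°.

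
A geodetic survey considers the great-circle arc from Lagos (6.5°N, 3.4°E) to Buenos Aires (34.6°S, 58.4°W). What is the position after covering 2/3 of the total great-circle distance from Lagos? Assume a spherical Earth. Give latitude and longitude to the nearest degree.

≈ 23°S, 35°W

Convert each endpoint to a unit vector on the sphere (x = cos φ cos λ, y = cos φ sin λ, z = sin φ).
The central angle between the endpoints is δ = arccos(p₁·p₂) ≈ 1.243 rad (71.2°).
Interpolate at f = 2/3 with slerp weights a = sin((1−f)δ)/sin δ ≈ 0.425, b = sin(fδ)/sin δ ≈ 0.778.
p = a·p₁ + b·p₂ ≈ (0.757, -0.521, -0.394); φ = arcsin(p_z) ≈ -23.20°, λ = atan2(p_y, p_x) ≈ -34.51°.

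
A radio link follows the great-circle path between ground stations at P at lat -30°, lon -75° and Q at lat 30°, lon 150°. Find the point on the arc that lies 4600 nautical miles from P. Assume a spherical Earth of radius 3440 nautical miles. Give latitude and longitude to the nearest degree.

Write both endpoints as unit vectors p₁, p₂ with components (cos φ cos λ, cos φ sin λ, sin φ).
The central angle between the endpoints is δ = arccos(p₁·p₂) ≈ 2.466 rad (141.3°). The total great-circle distance is δ·R ≈ 2.466 × 3440 ≈ 8483 nmi, so the target fraction is f = 4600/8483 ≈ 0.542.
Interpolate at f ≈ 0.542 with slerp weights a = sin((1−f)δ)/sin δ ≈ 1.445, b = sin(fδ)/sin δ ≈ 1.556.
p = a·p₁ + b·p₂ ≈ (-0.843, -0.535, 0.055); φ = arcsin(p_z) ≈ 3.16°, λ = atan2(p_y, p_x) ≈ -147.57°.

≈ lat 3°, lon -148°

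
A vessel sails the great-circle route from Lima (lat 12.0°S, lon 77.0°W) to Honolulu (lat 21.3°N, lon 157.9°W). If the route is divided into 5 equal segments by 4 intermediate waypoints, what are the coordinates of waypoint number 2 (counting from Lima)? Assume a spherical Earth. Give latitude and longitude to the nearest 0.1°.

Write both endpoints as unit vectors p₁, p₂ with components (cos φ cos λ, cos φ sin λ, sin φ).
The central angle between the endpoints is δ = arccos(p₁·p₂) ≈ 1.502 rad (86.1°).
Interpolate at f = 2/5 with slerp weights a = sin((1−f)δ)/sin δ ≈ 0.786, b = sin(fδ)/sin δ ≈ 0.567.
p = a·p₁ + b·p₂ ≈ (-0.316, -0.948, 0.042); φ = arcsin(p_z) ≈ 2.43°, λ = atan2(p_y, p_x) ≈ -108.45°.

≈ lat 2.4°N, lon 108.5°W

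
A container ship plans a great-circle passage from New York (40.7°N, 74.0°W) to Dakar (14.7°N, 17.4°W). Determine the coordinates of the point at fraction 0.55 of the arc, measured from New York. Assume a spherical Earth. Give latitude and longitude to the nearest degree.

Convert each endpoint to a unit vector on the sphere (x = cos φ cos λ, y = cos φ sin λ, z = sin φ).
The central angle between the endpoints is δ = arccos(p₁·p₂) ≈ 0.965 rad (55.3°).
Interpolate at f = 0.55 with slerp weights a = sin((1−f)δ)/sin δ ≈ 0.512, b = sin(fδ)/sin δ ≈ 0.616.
p = a·p₁ + b·p₂ ≈ (0.675, -0.551, 0.490); φ = arcsin(p_z) ≈ 29.34°, λ = atan2(p_y, p_x) ≈ -39.22°.

≈ (29°N, 39°W)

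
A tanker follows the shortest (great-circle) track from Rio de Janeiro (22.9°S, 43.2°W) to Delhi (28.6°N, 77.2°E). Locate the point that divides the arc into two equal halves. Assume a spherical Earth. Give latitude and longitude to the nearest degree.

Convert each endpoint to a unit vector on the sphere (x = cos φ cos λ, y = cos φ sin λ, z = sin φ).
The central angle between the endpoints is δ = arccos(p₁·p₂) ≈ 2.209 rad (126.6°).
Interpolate at f = 1/2 with slerp weights a = sin((1−f)δ)/sin δ ≈ 1.112, b = sin(fδ)/sin δ ≈ 1.112.
p = a·p₁ + b·p₂ ≈ (0.963, 0.251, 0.100); φ = arcsin(p_z) ≈ 5.72°, λ = atan2(p_y, p_x) ≈ 14.60°.

≈ 6°N, 15°E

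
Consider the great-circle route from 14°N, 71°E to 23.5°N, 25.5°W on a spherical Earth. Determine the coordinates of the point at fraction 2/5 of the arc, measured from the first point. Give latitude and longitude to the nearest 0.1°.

≈ 25.5°N, 34.5°E

Convert each endpoint to a unit vector on the sphere (x = cos φ cos λ, y = cos φ sin λ, z = sin φ).
The central angle between the endpoints is δ = arccos(p₁·p₂) ≈ 1.575 rad (90.2°).
Interpolate at f = 2/5 with slerp weights a = sin((1−f)δ)/sin δ ≈ 0.811, b = sin(fδ)/sin δ ≈ 0.589.
p = a·p₁ + b·p₂ ≈ (0.744, 0.511, 0.431); φ = arcsin(p_z) ≈ 25.53°, λ = atan2(p_y, p_x) ≈ 34.49°.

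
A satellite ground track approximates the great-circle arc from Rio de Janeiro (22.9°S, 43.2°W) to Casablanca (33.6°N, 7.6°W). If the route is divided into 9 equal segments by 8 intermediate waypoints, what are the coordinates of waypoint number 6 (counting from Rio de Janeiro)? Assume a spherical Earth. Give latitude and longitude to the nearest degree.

Write both endpoints as unit vectors p₁, p₂ with components (cos φ cos λ, cos φ sin λ, sin φ).
The central angle between the endpoints is δ = arccos(p₁·p₂) ≈ 1.150 rad (65.9°).
Interpolate at f = 6/9 with slerp weights a = sin((1−f)δ)/sin δ ≈ 0.410, b = sin(fδ)/sin δ ≈ 0.760.
p = a·p₁ + b·p₂ ≈ (0.903, -0.342, 0.261); φ = arcsin(p_z) ≈ 15.14°, λ = atan2(p_y, p_x) ≈ -20.76°.

≈ 15°N, 21°W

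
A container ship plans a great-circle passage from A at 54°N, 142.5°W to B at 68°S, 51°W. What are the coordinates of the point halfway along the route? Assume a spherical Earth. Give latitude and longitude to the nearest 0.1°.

≈ 9.7°S, 109.6°W

Convert each endpoint to a unit vector on the sphere (x = cos φ cos λ, y = cos φ sin λ, z = sin φ).
The central angle between the endpoints is δ = arccos(p₁·p₂) ≈ 2.428 rad (139.1°).
Interpolate at f = 1/2 with slerp weights a = sin((1−f)δ)/sin δ ≈ 1.431, b = sin(fδ)/sin δ ≈ 1.431.
p = a·p₁ + b·p₂ ≈ (-0.330, -0.929, -0.169); φ = arcsin(p_z) ≈ -9.74°, λ = atan2(p_y, p_x) ≈ -109.56°.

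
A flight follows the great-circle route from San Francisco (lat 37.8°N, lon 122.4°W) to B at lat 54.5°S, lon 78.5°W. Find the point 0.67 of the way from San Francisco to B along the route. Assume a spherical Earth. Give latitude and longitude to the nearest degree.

≈ lat 25°S, lon 98°W

Write both endpoints as unit vectors p₁, p₂ with components (cos φ cos λ, cos φ sin λ, sin φ).
The central angle between the endpoints is δ = arccos(p₁·p₂) ≈ 1.740 rad (99.7°).
Interpolate at f = 0.67 with slerp weights a = sin((1−f)δ)/sin δ ≈ 0.551, b = sin(fδ)/sin δ ≈ 0.932.
p = a·p₁ + b·p₂ ≈ (-0.125, -0.898, -0.421); φ = arcsin(p_z) ≈ -24.92°, λ = atan2(p_y, p_x) ≈ -97.94°.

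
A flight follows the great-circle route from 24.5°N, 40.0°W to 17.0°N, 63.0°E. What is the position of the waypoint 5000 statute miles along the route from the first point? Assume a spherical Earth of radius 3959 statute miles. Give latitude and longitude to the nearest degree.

≈ 26°N, 41°E

Convert each endpoint to a unit vector on the sphere (x = cos φ cos λ, y = cos φ sin λ, z = sin φ).
The central angle between the endpoints is δ = arccos(p₁·p₂) ≈ 1.645 rad (94.3°). The total great-circle distance is δ·R ≈ 1.645 × 3959 ≈ 6514 mi, so the target fraction is f = 5000/6514 ≈ 0.768.
Interpolate at f ≈ 0.768 with slerp weights a = sin((1−f)δ)/sin δ ≈ 0.374, b = sin(fδ)/sin δ ≈ 0.956.
p = a·p₁ + b·p₂ ≈ (0.676, 0.595, 0.435); φ = arcsin(p_z) ≈ 25.76°, λ = atan2(p_y, p_x) ≈ 41.38°.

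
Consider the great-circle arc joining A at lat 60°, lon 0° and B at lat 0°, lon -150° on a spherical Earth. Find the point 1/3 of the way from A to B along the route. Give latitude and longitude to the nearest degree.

≈ lat 69°, lon -100°

The haversine formula gives a central angle δ ≈ 2.019 rad (115.7°) between the endpoints.
Interpolate at f = 1/3 with slerp weights a = sin((1−f)δ)/sin δ ≈ 1.081, b = sin(fδ)/sin δ ≈ 0.691.
p = a·p₁ + b·p₂ ≈ (-0.058, -0.346, 0.937); φ = arcsin(p_z) ≈ 69.48°, λ = atan2(p_y, p_x) ≈ -99.54°.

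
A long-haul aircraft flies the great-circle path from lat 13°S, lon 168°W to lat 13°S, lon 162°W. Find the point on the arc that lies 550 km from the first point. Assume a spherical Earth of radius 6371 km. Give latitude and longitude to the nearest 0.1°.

Write both endpoints as unit vectors p₁, p₂ with components (cos φ cos λ, cos φ sin λ, sin φ).
The central angle between the endpoints is δ = arccos(p₁·p₂) ≈ 0.102 rad (5.8°). The total great-circle distance is δ·R ≈ 0.102 × 6371 ≈ 650 km, so the target fraction is f = 550/650 ≈ 0.846.
Interpolate at f ≈ 0.846 with slerp weights a = sin((1−f)δ)/sin δ ≈ 0.154, b = sin(fδ)/sin δ ≈ 0.846.
p = a·p₁ + b·p₂ ≈ (-0.931, -0.286, -0.225); φ = arcsin(p_z) ≈ -13.01°, λ = atan2(p_y, p_x) ≈ -162.92°.

≈ lat 13.0°S, lon 162.9°W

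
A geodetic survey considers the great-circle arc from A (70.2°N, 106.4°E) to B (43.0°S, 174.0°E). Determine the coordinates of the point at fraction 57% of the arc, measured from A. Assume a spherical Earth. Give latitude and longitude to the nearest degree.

≈ (8°N, 156°E)

Convert each endpoint to a unit vector on the sphere (x = cos φ cos λ, y = cos φ sin λ, z = sin φ).
The central angle between the endpoints is δ = arccos(p₁·p₂) ≈ 2.150 rad (123.2°).
Interpolate at f = 0.57 with slerp weights a = sin((1−f)δ)/sin δ ≈ 0.954, b = sin(fδ)/sin δ ≈ 1.124.
p = a·p₁ + b·p₂ ≈ (-0.909, 0.396, 0.131); φ = arcsin(p_z) ≈ 7.51°, λ = atan2(p_y, p_x) ≈ 156.46°.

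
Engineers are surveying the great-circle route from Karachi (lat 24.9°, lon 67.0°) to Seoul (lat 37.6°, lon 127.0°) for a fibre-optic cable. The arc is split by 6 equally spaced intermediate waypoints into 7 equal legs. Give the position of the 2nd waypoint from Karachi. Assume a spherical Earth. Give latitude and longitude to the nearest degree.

≈ lat 31°, lon 82°

Convert each endpoint to a unit vector on the sphere (x = cos φ cos λ, y = cos φ sin λ, z = sin φ).
The central angle between the endpoints is δ = arccos(p₁·p₂) ≈ 0.907 rad (52.0°).
Interpolate at f = 2/7 with slerp weights a = sin((1−f)δ)/sin δ ≈ 0.766, b = sin(fδ)/sin δ ≈ 0.325.
p = a·p₁ + b·p₂ ≈ (0.116, 0.846, 0.521); φ = arcsin(p_z) ≈ 31.40°, λ = atan2(p_y, p_x) ≈ 82.16°.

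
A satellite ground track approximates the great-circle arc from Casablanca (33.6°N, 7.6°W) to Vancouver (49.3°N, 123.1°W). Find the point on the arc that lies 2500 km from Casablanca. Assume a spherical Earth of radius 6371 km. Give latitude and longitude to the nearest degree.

≈ 50°N, 28°W

Write both endpoints as unit vectors p₁, p₂ with components (cos φ cos λ, cos φ sin λ, sin φ).
The central angle between the endpoints is δ = arccos(p₁·p₂) ≈ 1.384 rad (79.3°). The total great-circle distance is δ·R ≈ 1.384 × 6371 ≈ 8817 km, so the target fraction is f = 2500/8817 ≈ 0.284.
Interpolate at f ≈ 0.284 with slerp weights a = sin((1−f)δ)/sin δ ≈ 0.852, b = sin(fδ)/sin δ ≈ 0.389.
p = a·p₁ + b·p₂ ≈ (0.565, -0.306, 0.766); φ = arcsin(p_z) ≈ 50.03°, λ = atan2(p_y, p_x) ≈ -28.49°.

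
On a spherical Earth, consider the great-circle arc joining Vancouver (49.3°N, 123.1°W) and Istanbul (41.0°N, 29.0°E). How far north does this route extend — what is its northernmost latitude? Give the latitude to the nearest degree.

The great circle lies in the plane with unit normal n̂ = (p₁ × p₂)/|p₁ × p₂|.
Here n̂_z ≈ +0.231; the vertex latitude is φ_max = arccos|n̂_z| ≈ 76.7°.

≈ 77°N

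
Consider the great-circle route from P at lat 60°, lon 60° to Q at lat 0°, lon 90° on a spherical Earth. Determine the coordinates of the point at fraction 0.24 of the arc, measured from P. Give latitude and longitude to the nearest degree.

≈ lat 46°, lon 72°

From cos δ = sin φ₁ sin φ₂ + cos φ₁ cos φ₂ cos Δλ, the central angle is δ ≈ 1.123 rad (64.3°).
Interpolate at f = 0.24 with slerp weights a = sin((1−f)δ)/sin δ ≈ 0.836, b = sin(fδ)/sin δ ≈ 0.295.
p = a·p₁ + b·p₂ ≈ (0.209, 0.657, 0.724); φ = arcsin(p_z) ≈ 46.39°, λ = atan2(p_y, p_x) ≈ 72.36°.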